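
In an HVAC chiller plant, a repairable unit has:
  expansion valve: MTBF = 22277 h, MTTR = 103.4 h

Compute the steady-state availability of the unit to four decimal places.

A(expansion valve) = MTBF/(MTBF+MTTR) = 22277/(22277+103.4) = 0.9954

0.9954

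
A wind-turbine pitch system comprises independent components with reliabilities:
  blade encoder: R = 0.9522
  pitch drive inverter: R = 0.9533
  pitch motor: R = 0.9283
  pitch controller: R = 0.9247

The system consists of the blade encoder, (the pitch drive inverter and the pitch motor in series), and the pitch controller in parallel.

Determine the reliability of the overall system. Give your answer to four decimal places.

Series (pitch drive inverter and pitch motor): 0.953300 × 0.928300 = 0.884948
Parallel (blade encoder, [0.884948], and pitch controller): 1 − (1 − 0.952200)(1 − 0.884948)(1 − 0.924700) = 0.9996

0.9996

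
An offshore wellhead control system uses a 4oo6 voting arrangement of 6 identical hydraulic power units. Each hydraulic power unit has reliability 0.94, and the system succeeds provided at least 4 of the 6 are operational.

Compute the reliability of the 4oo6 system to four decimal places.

R = Σ_{i=4}^{6} C(6,i) p^i (1−p)^{6−i} with p = 0.94
C(6,4)·0.94^4·0.06^2 = 0.042160
C(6,5)·0.94^5·0.06^1 = 0.264205
C(6,6)·0.94^6·0.06^0 = 0.689870
Sum = 0.9962

0.9962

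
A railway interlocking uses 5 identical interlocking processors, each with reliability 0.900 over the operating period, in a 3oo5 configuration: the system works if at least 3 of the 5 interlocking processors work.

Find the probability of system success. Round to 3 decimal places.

0.991

R = Σ_{i=3}^{5} C(5,i) p^i (1−p)^{5−i} with p = 0.900
C(5,3)·0.900^3·0.100^2 = 0.07290
C(5,4)·0.900^4·0.100^1 = 0.32805
C(5,5)·0.900^5·0.100^0 = 0.59049
Sum = 0.991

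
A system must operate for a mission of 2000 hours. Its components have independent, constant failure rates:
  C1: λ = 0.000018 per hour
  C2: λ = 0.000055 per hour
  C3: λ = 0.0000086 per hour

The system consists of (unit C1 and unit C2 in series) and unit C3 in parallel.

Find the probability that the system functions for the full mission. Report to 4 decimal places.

0.9977

R(C1) = exp(−0.000018 × 2000) = 0.964640
R(C2) = exp(−0.000055 × 2000) = 0.895834
R(C3) = exp(−0.0000086 × 2000) = 0.982947
Series (C1 and C2): 0.964640 × 0.895834 = 0.864157
Parallel ([0.864157] and C3): 1 − (1 − 0.864157)(1 − 0.982947) = 0.9977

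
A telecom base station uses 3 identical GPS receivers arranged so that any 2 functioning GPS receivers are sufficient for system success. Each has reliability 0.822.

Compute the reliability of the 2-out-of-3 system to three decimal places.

R = Σ_{i=2}^{3} C(3,i) p^i (1−p)^{3−i} with p = 0.822
C(3,2)·0.822^2·0.178^1 = 0.36082
C(3,3)·0.822^3·0.178^0 = 0.55541
Sum = 0.916

0.916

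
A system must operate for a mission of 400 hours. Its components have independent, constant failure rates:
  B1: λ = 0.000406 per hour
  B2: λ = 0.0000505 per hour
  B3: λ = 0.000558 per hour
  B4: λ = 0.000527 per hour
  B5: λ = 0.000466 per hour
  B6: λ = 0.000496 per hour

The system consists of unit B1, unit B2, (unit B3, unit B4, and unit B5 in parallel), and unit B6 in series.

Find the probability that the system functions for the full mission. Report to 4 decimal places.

0.6788

R(B1) = exp(−0.000406 × 400) = 0.850101
R(B2) = exp(−0.0000505 × 400) = 0.980003
R(B3) = exp(−0.000558 × 400) = 0.799955
R(B4) = exp(−0.000527 × 400) = 0.809936
R(B5) = exp(−0.000466 × 400) = 0.829942
R(B6) = exp(−0.000496 × 400) = 0.820042
Parallel (B3, B4, and B5): 1 − (1 − 0.799955)(1 − 0.809936)(1 − 0.829942) = 0.993534
Series (B1, B2, [0.993534], and B6): 0.850101 × 0.980003 × 0.993534 × 0.820042 = 0.6788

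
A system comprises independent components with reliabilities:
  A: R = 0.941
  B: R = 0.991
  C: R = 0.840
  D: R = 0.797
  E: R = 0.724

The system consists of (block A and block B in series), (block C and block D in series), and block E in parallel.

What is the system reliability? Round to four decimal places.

0.9938

Series (A and B): 0.941000 × 0.991000 = 0.932531
Series (C and D): 0.840000 × 0.797000 = 0.669480
Parallel ([0.932531], [0.669480], and E): 1 − (1 − 0.932531)(1 − 0.669480)(1 − 0.724000) = 0.9938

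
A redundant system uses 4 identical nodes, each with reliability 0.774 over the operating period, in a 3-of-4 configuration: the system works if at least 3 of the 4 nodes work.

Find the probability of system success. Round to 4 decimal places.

R = Σ_{i=3}^{4} C(4,i) p^i (1−p)^{4−i} with p = 0.774
C(4,3)·0.774^3·0.226^1 = 0.419171
C(4,4)·0.774^4·0.226^0 = 0.358892
Sum = 0.7781

0.7781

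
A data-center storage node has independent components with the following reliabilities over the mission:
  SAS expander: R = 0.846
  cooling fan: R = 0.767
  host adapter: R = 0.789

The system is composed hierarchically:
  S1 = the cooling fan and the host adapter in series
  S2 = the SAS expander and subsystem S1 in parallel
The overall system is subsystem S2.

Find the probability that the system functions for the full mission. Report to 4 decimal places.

0.9392

Series (cooling fan and host adapter): 0.767000 × 0.789000 = 0.605163
Parallel (SAS expander and [0.605163]): 1 − (1 − 0.846000)(1 − 0.605163) = 0.9392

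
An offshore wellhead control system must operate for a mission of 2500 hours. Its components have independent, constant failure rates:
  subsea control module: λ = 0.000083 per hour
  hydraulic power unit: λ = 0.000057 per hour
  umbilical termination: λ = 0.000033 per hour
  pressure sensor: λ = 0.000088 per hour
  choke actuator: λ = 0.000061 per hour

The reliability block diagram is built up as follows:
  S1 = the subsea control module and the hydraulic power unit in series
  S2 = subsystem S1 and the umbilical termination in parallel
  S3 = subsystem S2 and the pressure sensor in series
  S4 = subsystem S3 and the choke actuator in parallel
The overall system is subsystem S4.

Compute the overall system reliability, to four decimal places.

R(subsea control module) = exp(−0.000083 × 2500) = 0.812613
R(hydraulic power unit) = exp(−0.000057 × 2500) = 0.867188
R(umbilical termination) = exp(−0.000033 × 2500) = 0.920811
R(pressure sensor) = exp(−0.000088 × 2500) = 0.802519
R(choke actuator) = exp(−0.000061 × 2500) = 0.858559
Series (subsea control module and hydraulic power unit): 0.812613 × 0.867188 = 0.704688
Parallel ([0.704688] and umbilical termination): 1 − (1 − 0.704688)(1 − 0.920811) = 0.976615
Series ([0.976615] and pressure sensor): 0.976615 × 0.802519 = 0.783752
Parallel ([0.783752] and choke actuator): 1 − (1 − 0.783752)(1 − 0.858559) = 0.9694

0.9694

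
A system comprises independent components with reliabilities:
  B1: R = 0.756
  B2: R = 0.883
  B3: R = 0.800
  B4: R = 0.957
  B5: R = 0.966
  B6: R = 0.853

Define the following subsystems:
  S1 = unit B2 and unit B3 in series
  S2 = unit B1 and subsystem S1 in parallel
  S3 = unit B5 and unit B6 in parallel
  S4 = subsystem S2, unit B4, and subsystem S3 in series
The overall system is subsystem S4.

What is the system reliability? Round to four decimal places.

Series (B2 and B3): 0.883000 × 0.800000 = 0.706400
Parallel (B1 and [0.706400]): 1 − (1 − 0.756000)(1 − 0.706400) = 0.928362
Parallel (B5 and B6): 1 − (1 − 0.966000)(1 − 0.853000) = 0.995002
Series ([0.928362], B4, and [0.995002]): 0.928362 × 0.957000 × 0.995002 = 0.8840

0.8840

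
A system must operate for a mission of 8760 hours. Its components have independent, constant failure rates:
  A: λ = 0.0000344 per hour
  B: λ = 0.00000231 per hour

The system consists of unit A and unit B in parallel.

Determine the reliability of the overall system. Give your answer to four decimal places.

0.9948

R(A) = exp(−0.0000344 × 8760) = 0.739823
R(B) = exp(−0.00000231 × 8760) = 0.979968
Parallel (A and B): 1 − (1 − 0.739823)(1 − 0.979968) = 0.9948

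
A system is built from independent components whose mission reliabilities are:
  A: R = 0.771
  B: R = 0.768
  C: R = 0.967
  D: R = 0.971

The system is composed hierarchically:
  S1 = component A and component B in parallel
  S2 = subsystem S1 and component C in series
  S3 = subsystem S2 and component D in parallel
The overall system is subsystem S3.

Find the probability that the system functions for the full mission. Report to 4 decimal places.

0.9976

Parallel (A and B): 1 − (1 − 0.771000)(1 − 0.768000) = 0.946872
Series ([0.946872] and C): 0.946872 × 0.967000 = 0.915625
Parallel ([0.915625] and D): 1 − (1 − 0.915625)(1 − 0.971000) = 0.9976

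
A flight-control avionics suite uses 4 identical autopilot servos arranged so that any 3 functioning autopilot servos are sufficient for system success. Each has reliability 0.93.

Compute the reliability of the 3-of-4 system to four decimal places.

0.9733

R = Σ_{i=3}^{4} C(4,i) p^i (1−p)^{4−i} with p = 0.93
C(4,3)·0.93^3·0.07^1 = 0.225220
C(4,4)·0.93^4·0.07^0 = 0.748052
Sum = 0.9733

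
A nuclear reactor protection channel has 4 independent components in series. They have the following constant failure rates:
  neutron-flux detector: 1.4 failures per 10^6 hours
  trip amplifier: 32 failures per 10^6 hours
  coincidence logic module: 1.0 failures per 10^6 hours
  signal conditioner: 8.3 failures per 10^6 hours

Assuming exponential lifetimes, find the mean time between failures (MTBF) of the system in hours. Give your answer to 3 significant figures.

Series of exponential components: λ_sys = Σ λ_i
λ_sys = 0.0000014 + 0.000032 + 0.0000010 + 0.0000083 = 4.2700e-05 /h
MTBF = 1 / λ_sys = 23400 h

23400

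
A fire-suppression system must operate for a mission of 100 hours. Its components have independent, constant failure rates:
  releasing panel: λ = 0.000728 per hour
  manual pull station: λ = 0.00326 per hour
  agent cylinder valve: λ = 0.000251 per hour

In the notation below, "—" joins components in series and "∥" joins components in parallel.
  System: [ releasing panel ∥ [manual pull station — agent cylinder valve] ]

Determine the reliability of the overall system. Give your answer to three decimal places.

0.979

R(releasing panel) = exp(−0.000728 × 100) = 0.92979
R(manual pull station) = exp(−0.00326 × 100) = 0.72181
R(agent cylinder valve) = exp(−0.000251 × 100) = 0.97521
Series (manual pull station and agent cylinder valve): 0.72181 × 0.97521 = 0.70392
Parallel (releasing panel and [0.70392]): 1 − (1 − 0.92979)(1 − 0.70392) = 0.979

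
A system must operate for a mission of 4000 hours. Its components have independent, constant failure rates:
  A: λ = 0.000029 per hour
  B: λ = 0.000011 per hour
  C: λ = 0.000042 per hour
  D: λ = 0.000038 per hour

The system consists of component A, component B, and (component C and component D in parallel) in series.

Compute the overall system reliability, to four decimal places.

R(A) = exp(−0.000029 × 4000) = 0.890475
R(B) = exp(−0.000011 × 4000) = 0.956954
R(C) = exp(−0.000042 × 4000) = 0.845354
R(D) = exp(−0.000038 × 4000) = 0.858988
Parallel (C and D): 1 − (1 − 0.845354)(1 − 0.858988) = 0.978193
Series (A, B, and [0.978193]): 0.890475 × 0.956954 × 0.978193 = 0.8336

0.8336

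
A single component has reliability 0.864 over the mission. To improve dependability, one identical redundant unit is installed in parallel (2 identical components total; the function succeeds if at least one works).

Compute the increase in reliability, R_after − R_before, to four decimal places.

0.1175

R_before = 0.864
R_after = 1 − (1 − 0.864)^2 = 0.9815
ΔR = 0.9815 − 0.864 = 0.1175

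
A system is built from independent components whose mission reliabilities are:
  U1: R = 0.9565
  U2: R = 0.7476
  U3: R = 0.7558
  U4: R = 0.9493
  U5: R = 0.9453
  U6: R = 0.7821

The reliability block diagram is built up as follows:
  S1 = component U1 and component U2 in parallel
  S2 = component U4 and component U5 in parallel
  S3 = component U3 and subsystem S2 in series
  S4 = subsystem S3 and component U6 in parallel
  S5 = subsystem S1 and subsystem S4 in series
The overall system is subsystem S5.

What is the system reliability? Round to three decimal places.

Parallel (U1 and U2): 1 − (1 − 0.95650)(1 − 0.74760) = 0.98902
Parallel (U4 and U5): 1 − (1 − 0.94930)(1 − 0.94530) = 0.99723
Series (U3 and [0.99723]): 0.75580 × 0.99723 = 0.75371
Parallel ([0.75371] and U6): 1 − (1 − 0.75371)(1 − 0.78210) = 0.94633
Series ([0.98902] and [0.94633]): 0.98902 × 0.94633 = 0.936

0.936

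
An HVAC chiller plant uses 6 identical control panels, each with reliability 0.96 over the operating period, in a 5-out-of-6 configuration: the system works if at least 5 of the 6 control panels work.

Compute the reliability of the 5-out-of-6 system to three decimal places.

0.978

R = Σ_{i=5}^{6} C(6,i) p^i (1−p)^{6−i} with p = 0.96
C(6,5)·0.96^5·0.04^1 = 0.19569
C(6,6)·0.96^6·0.04^0 = 0.78276
Sum = 0.978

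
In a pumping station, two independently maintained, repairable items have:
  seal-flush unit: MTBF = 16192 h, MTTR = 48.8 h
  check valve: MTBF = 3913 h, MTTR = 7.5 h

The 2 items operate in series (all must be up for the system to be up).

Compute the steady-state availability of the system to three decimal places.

A(seal-flush unit) = MTBF/(MTBF+MTTR) = 16192/(16192+48.8) = 0.996995
A(check valve) = MTBF/(MTBF+MTTR) = 3913/(3913+7.5) = 0.998087
Series availability: 0.996995 × 0.998087 = 0.995

0.995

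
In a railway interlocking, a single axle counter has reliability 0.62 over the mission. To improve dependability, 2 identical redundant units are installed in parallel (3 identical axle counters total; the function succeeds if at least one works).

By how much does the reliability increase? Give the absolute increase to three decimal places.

0.325

R_before = 0.62
R_after = 1 − (1 − 0.62)^3 = 0.945
ΔR = 0.945 − 0.62 = 0.325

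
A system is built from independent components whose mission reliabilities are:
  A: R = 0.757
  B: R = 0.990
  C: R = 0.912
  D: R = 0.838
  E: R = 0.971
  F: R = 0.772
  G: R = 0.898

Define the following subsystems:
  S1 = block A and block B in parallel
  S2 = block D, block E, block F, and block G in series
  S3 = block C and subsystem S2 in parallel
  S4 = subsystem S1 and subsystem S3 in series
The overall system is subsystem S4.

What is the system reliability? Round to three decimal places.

Parallel (A and B): 1 − (1 − 0.75700)(1 − 0.99000) = 0.99757
Series (D, E, F, and G): 0.83800 × 0.97100 × 0.77200 × 0.89800 = 0.56410
Parallel (C and [0.56410]): 1 − (1 − 0.91200)(1 − 0.56410) = 0.96164
Series ([0.99757] and [0.96164]): 0.99757 × 0.96164 = 0.959

0.959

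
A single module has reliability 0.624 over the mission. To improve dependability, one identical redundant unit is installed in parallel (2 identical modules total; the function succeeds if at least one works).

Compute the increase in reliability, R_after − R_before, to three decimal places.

0.235

R_before = 0.624
R_after = 1 − (1 − 0.624)^2 = 0.859
ΔR = 0.859 − 0.624 = 0.235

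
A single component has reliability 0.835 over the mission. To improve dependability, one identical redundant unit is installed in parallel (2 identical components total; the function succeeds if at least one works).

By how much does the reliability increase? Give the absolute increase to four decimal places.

0.1378

R_before = 0.835
R_after = 1 − (1 − 0.835)^2 = 0.9728
ΔR = 0.9728 − 0.835 = 0.1378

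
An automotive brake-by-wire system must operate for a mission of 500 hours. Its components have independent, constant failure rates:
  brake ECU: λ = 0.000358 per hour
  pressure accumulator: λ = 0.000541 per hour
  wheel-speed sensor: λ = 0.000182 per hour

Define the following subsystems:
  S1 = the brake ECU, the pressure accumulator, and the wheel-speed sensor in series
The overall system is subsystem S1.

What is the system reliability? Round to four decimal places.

0.5825

R(brake ECU) = exp(−0.000358 × 500) = 0.836106
R(pressure accumulator) = exp(−0.000541 × 500) = 0.762998
R(wheel-speed sensor) = exp(−0.000182 × 500) = 0.913018
Series (brake ECU, pressure accumulator, and wheel-speed sensor): 0.836106 × 0.762998 × 0.913018 = 0.5825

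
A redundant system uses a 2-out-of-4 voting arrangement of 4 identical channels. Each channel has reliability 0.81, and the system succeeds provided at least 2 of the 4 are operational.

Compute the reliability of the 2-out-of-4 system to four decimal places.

0.9765

R = Σ_{i=2}^{4} C(4,i) p^i (1−p)^{4−i} with p = 0.81
C(4,2)·0.81^2·0.19^2 = 0.142111
C(4,3)·0.81^3·0.19^1 = 0.403895
C(4,4)·0.81^4·0.19^0 = 0.430467
Sum = 0.9765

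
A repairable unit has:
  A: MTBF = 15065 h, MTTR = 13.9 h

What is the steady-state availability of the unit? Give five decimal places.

A(A) = MTBF/(MTBF+MTTR) = 15065/(15065+13.9) = 0.99908

0.99908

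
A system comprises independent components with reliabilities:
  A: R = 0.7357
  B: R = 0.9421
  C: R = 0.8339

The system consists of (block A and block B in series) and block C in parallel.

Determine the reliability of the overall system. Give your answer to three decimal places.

Series (A and B): 0.73570 × 0.94210 = 0.69310
Parallel ([0.69310] and C): 1 − (1 − 0.69310)(1 − 0.83390) = 0.949

0.949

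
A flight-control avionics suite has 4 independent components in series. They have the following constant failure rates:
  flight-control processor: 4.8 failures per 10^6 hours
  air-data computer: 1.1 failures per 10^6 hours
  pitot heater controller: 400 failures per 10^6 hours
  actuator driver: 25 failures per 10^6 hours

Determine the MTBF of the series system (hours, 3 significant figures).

2320

Series of exponential components: λ_sys = Σ λ_i
λ_sys = 0.0000048 + 0.0000011 + 0.00040 + 0.000025 = 4.3090e-04 /h
MTBF = 1 / λ_sys = 2320 h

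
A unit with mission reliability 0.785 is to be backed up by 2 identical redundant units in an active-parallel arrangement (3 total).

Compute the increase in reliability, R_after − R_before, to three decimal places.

R_before = 0.785
R_after = 1 − (1 − 0.785)^3 = 0.990
ΔR = 0.990 − 0.785 = 0.205

0.205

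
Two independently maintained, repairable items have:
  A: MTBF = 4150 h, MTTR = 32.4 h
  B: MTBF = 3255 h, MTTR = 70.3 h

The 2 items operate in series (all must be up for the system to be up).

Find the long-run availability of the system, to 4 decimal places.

A(A) = MTBF/(MTBF+MTTR) = 4150/(4150+32.4) = 0.992253
A(B) = MTBF/(MTBF+MTTR) = 3255/(3255+70.3) = 0.978859
Series availability: 0.992253 × 0.978859 = 0.9713

0.9713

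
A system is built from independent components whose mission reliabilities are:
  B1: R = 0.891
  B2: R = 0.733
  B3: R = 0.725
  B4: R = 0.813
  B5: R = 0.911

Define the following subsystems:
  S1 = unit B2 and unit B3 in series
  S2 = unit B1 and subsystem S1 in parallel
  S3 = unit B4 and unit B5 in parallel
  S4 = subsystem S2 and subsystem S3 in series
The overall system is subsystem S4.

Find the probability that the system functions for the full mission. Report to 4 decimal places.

Series (B2 and B3): 0.733000 × 0.725000 = 0.531425
Parallel (B1 and [0.531425]): 1 − (1 − 0.891000)(1 − 0.531425) = 0.948925
Parallel (B4 and B5): 1 − (1 − 0.813000)(1 − 0.911000) = 0.983357
Series ([0.948925] and [0.983357]): 0.948925 × 0.983357 = 0.9331

0.9331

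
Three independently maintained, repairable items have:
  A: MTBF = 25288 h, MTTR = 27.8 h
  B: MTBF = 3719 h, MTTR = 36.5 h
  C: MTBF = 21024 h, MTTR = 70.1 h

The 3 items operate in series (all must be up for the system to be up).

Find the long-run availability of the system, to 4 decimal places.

0.9859

A(A) = MTBF/(MTBF+MTTR) = 25288/(25288+27.8) = 0.998902
A(B) = MTBF/(MTBF+MTTR) = 3719/(3719+36.5) = 0.990281
A(C) = MTBF/(MTBF+MTTR) = 21024/(21024+70.1) = 0.996677
Series availability: 0.998902 × 0.990281 × 0.996677 = 0.9859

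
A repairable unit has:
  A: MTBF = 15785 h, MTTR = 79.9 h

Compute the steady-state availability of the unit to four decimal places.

A(A) = MTBF/(MTBF+MTTR) = 15785/(15785+79.9) = 0.9950

0.9950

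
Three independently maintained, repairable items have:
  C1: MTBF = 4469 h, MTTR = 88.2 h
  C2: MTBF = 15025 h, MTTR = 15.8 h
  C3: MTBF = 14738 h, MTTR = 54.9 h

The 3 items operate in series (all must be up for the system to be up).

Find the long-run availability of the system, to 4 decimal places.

0.9760

A(C1) = MTBF/(MTBF+MTTR) = 4469/(4469+88.2) = 0.980646
A(C2) = MTBF/(MTBF+MTTR) = 15025/(15025+15.8) = 0.998950
A(C3) = MTBF/(MTBF+MTTR) = 14738/(14738+54.9) = 0.996289
Series availability: 0.980646 × 0.998950 × 0.996289 = 0.9760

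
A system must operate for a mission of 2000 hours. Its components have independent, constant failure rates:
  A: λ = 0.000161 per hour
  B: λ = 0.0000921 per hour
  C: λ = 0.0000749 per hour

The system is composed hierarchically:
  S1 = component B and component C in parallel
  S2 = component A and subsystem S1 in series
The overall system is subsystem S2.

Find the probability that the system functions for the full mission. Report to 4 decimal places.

0.7077

R(A) = exp(−0.000161 × 2000) = 0.724698
R(B) = exp(−0.0000921 × 2000) = 0.831769
R(C) = exp(−0.0000749 × 2000) = 0.860880
Parallel (B and C): 1 − (1 − 0.831769)(1 − 0.860880) = 0.976596
Series (A and [0.976596]): 0.724698 × 0.976596 = 0.7077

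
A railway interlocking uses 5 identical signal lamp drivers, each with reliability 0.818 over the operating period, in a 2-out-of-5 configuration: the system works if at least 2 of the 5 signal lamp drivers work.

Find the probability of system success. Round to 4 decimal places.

R = Σ_{i=2}^{5} C(5,i) p^i (1−p)^{5−i} with p = 0.818
C(5,2)·0.818^2·0.182^3 = 0.040339
C(5,3)·0.818^3·0.182^2 = 0.181302
C(5,4)·0.818^4·0.182^1 = 0.407432
C(5,5)·0.818^5·0.182^0 = 0.366241
Sum = 0.9953

0.9953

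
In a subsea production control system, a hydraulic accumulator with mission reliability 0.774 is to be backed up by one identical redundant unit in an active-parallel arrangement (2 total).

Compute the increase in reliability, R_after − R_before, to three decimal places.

R_before = 0.774
R_after = 1 − (1 − 0.774)^2 = 0.949
ΔR = 0.949 − 0.774 = 0.175

0.175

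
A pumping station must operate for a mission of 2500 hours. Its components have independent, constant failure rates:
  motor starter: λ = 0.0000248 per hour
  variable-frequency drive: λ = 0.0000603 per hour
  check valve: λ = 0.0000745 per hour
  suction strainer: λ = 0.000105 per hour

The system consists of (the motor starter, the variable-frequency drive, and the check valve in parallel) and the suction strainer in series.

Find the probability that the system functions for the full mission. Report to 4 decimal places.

R(motor starter) = exp(−0.0000248 × 2500) = 0.939883
R(variable-frequency drive) = exp(−0.0000603 × 2500) = 0.860063
R(check valve) = exp(−0.0000745 × 2500) = 0.830066
R(suction strainer) = exp(−0.000105 × 2500) = 0.769126
Parallel (motor starter, variable-frequency drive, and check valve): 1 − (1 − 0.939883)(1 − 0.860063)(1 − 0.830066) = 0.998570
Series ([0.998570] and suction strainer): 0.998570 × 0.769126 = 0.7680

0.7680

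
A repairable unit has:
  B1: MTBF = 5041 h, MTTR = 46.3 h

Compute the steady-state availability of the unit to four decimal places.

A(B1) = MTBF/(MTBF+MTTR) = 5041/(5041+46.3) = 0.9909

0.9909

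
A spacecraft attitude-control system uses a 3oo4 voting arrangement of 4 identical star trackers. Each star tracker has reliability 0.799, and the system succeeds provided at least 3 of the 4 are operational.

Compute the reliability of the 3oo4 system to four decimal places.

0.8177

R = Σ_{i=3}^{4} C(4,i) p^i (1−p)^{4−i} with p = 0.799
C(4,3)·0.799^3·0.201^1 = 0.410106
C(4,4)·0.799^4·0.201^0 = 0.407556
Sum = 0.8177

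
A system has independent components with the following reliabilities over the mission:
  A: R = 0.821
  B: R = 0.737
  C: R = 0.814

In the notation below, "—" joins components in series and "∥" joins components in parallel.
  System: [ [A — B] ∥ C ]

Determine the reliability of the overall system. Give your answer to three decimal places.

Series (A and B): 0.82100 × 0.73700 = 0.60508
Parallel ([0.60508] and C): 1 − (1 − 0.60508)(1 − 0.81400) = 0.927

0.927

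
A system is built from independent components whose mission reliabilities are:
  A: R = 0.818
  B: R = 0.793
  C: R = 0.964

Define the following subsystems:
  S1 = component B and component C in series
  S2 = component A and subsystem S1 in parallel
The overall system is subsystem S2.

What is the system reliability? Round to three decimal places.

0.957

Series (B and C): 0.79300 × 0.96400 = 0.76445
Parallel (A and [0.76445]): 1 − (1 − 0.81800)(1 − 0.76445) = 0.957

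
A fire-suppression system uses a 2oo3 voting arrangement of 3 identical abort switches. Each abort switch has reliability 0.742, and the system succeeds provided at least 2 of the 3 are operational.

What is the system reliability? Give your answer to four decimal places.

0.8347

R = Σ_{i=2}^{3} C(3,i) p^i (1−p)^{3−i} with p = 0.742
C(3,2)·0.742^2·0.258^1 = 0.426137
C(3,3)·0.742^3·0.258^0 = 0.408518
Sum = 0.8347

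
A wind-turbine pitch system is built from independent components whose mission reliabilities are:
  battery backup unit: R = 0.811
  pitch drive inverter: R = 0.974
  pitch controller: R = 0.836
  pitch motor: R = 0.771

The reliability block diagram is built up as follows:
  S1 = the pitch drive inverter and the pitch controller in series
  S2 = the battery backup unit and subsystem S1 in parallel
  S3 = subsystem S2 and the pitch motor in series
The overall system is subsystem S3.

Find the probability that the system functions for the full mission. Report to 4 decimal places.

Series (pitch drive inverter and pitch controller): 0.974000 × 0.836000 = 0.814264
Parallel (battery backup unit and [0.814264]): 1 − (1 − 0.811000)(1 − 0.814264) = 0.964896
Series ([0.964896] and pitch motor): 0.964896 × 0.771000 = 0.7439

0.7439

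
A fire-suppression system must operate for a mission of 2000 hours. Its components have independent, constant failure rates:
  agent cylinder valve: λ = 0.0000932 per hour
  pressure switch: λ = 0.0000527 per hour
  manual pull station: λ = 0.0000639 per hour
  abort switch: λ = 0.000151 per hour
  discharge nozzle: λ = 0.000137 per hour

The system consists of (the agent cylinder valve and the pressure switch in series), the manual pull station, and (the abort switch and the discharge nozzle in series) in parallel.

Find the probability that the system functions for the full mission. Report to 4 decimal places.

0.9867

R(agent cylinder valve) = exp(−0.0000932 × 2000) = 0.829942
R(pressure switch) = exp(−0.0000527 × 2000) = 0.899964
R(manual pull station) = exp(−0.0000639 × 2000) = 0.880029
R(abort switch) = exp(−0.000151 × 2000) = 0.739338
R(discharge nozzle) = exp(−0.000137 × 2000) = 0.760332
Series (agent cylinder valve and pressure switch): 0.829942 × 0.899964 = 0.746918
Series (abort switch and discharge nozzle): 0.739338 × 0.760332 = 0.562142
Parallel ([0.746918], manual pull station, and [0.562142]): 1 − (1 − 0.746918)(1 − 0.880029)(1 − 0.562142) = 0.9867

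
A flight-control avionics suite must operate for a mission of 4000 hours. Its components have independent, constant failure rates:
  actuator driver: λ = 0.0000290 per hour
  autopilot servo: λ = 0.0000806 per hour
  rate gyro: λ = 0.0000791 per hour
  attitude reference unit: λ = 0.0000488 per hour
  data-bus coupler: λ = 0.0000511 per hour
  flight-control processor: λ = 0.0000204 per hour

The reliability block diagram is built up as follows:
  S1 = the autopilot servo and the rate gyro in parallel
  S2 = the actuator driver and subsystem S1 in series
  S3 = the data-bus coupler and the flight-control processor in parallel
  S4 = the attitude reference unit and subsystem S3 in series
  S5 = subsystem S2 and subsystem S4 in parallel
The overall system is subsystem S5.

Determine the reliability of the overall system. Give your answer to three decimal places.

R(actuator driver) = exp(−0.0000290 × 4000) = 0.89048
R(autopilot servo) = exp(−0.0000806 × 4000) = 0.72441
R(rate gyro) = exp(−0.0000791 × 4000) = 0.72877
R(attitude reference unit) = exp(−0.0000488 × 4000) = 0.82267
R(data-bus coupler) = exp(−0.0000511 × 4000) = 0.81514
R(flight-control processor) = exp(−0.0000204 × 4000) = 0.92164
Parallel (autopilot servo and rate gyro): 1 − (1 − 0.72441)(1 − 0.72877) = 0.92525
Series (actuator driver and [0.92525]): 0.89048 × 0.92525 = 0.82392
Parallel (data-bus coupler and flight-control processor): 1 − (1 − 0.81514)(1 − 0.92164) = 0.98551
Series (attitude reference unit and [0.98551]): 0.82267 × 0.98551 = 0.81075
Parallel ([0.82392] and [0.81075]): 1 − (1 − 0.82392)(1 − 0.81075) = 0.967

0.967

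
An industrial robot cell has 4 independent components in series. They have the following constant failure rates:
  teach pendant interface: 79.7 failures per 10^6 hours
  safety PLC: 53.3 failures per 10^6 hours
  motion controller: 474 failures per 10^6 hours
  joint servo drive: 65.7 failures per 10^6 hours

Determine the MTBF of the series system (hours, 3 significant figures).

Series of exponential components: λ_sys = Σ λ_i
λ_sys = 0.0000797 + 0.0000533 + 0.000474 + 0.0000657 = 6.7270e-04 /h
MTBF = 1 / λ_sys = 1490 h

1490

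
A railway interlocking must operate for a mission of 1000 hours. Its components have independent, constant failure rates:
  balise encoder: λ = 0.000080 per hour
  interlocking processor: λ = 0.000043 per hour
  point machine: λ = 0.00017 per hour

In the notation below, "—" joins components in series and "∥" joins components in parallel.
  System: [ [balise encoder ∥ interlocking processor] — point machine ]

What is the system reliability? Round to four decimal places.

R(balise encoder) = exp(−0.000080 × 1000) = 0.923116
R(interlocking processor) = exp(−0.000043 × 1000) = 0.957911
R(point machine) = exp(−0.00017 × 1000) = 0.843665
Parallel (balise encoder and interlocking processor): 1 − (1 − 0.923116)(1 − 0.957911) = 0.996764
Series ([0.996764] and point machine): 0.996764 × 0.843665 = 0.8409

0.8409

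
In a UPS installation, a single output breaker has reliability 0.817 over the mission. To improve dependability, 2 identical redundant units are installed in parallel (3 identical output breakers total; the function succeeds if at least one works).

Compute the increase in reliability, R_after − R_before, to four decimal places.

0.1769

R_before = 0.817
R_after = 1 − (1 − 0.817)^3 = 0.9939
ΔR = 0.9939 − 0.817 = 0.1769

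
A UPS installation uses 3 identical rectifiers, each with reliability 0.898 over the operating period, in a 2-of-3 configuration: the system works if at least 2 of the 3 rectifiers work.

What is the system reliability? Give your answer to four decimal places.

0.9709

R = Σ_{i=2}^{3} C(3,i) p^i (1−p)^{3−i} with p = 0.898
C(3,2)·0.898^2·0.102^1 = 0.246760
C(3,3)·0.898^3·0.102^0 = 0.724151
Sum = 0.9709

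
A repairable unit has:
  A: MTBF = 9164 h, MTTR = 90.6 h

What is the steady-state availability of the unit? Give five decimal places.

0.99021

A(A) = MTBF/(MTBF+MTTR) = 9164/(9164+90.6) = 0.99021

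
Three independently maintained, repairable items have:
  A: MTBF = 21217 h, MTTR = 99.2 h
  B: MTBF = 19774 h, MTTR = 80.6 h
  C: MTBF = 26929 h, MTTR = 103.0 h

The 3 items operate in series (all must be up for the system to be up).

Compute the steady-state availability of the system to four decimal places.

0.9875

A(A) = MTBF/(MTBF+MTTR) = 21217/(21217+99.2) = 0.995346
A(B) = MTBF/(MTBF+MTTR) = 19774/(19774+80.6) = 0.995940
A(C) = MTBF/(MTBF+MTTR) = 26929/(26929+103.0) = 0.996190
Series availability: 0.995346 × 0.995940 × 0.996190 = 0.9875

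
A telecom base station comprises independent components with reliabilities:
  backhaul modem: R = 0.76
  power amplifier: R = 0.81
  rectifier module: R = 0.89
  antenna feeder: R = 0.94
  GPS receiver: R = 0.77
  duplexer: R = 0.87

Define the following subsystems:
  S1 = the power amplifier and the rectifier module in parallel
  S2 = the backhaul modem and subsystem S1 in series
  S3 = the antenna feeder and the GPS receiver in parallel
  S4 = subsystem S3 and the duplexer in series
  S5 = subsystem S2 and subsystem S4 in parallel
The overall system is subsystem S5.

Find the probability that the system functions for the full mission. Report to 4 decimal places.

Parallel (power amplifier and rectifier module): 1 − (1 − 0.810000)(1 − 0.890000) = 0.979100
Series (backhaul modem and [0.979100]): 0.760000 × 0.979100 = 0.744116
Parallel (antenna feeder and GPS receiver): 1 − (1 − 0.940000)(1 − 0.770000) = 0.986200
Series ([0.986200] and duplexer): 0.986200 × 0.870000 = 0.857994
Parallel ([0.744116] and [0.857994]): 1 − (1 − 0.744116)(1 − 0.857994) = 0.9637

0.9637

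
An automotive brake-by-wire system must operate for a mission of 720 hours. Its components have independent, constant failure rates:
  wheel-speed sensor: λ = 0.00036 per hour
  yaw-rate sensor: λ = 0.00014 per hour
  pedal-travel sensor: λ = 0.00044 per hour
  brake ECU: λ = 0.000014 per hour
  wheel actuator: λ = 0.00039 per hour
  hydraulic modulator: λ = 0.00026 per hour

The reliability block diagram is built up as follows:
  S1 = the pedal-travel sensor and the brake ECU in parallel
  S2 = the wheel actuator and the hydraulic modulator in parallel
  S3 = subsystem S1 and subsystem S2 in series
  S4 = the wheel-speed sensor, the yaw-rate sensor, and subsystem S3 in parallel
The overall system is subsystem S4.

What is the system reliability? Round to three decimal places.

R(wheel-speed sensor) = exp(−0.00036 × 720) = 0.77167
R(yaw-rate sensor) = exp(−0.00014 × 720) = 0.90411
R(pedal-travel sensor) = exp(−0.00044 × 720) = 0.72848
R(brake ECU) = exp(−0.000014 × 720) = 0.98997
R(wheel actuator) = exp(−0.00039 × 720) = 0.75518
R(hydraulic modulator) = exp(−0.00026 × 720) = 0.82928
Parallel (pedal-travel sensor and brake ECU): 1 − (1 − 0.72848)(1 − 0.98997) = 0.99728
Parallel (wheel actuator and hydraulic modulator): 1 − (1 − 0.75518)(1 − 0.82928) = 0.95820
Series ([0.99728] and [0.95820]): 0.99728 × 0.95820 = 0.95559
Parallel (wheel-speed sensor, yaw-rate sensor, and [0.95559]): 1 − (1 − 0.77167)(1 − 0.90411)(1 − 0.95559) = 0.999

0.999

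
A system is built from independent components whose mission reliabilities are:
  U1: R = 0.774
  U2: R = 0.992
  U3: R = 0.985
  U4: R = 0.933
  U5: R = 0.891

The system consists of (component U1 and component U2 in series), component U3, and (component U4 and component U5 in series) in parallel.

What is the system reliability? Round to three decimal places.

Series (U1 and U2): 0.77400 × 0.99200 = 0.76781
Series (U4 and U5): 0.93300 × 0.89100 = 0.83130
Parallel ([0.76781], U3, and [0.83130]): 1 − (1 − 0.76781)(1 − 0.98500)(1 − 0.83130) = 0.999

0.999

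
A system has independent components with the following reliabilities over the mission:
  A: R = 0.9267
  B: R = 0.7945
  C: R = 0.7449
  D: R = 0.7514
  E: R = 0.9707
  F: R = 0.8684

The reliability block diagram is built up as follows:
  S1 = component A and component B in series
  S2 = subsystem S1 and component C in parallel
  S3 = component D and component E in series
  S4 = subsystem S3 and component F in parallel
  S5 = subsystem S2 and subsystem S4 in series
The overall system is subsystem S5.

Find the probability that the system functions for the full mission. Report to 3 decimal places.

0.900

Series (A and B): 0.92670 × 0.79450 = 0.73626
Parallel ([0.73626] and C): 1 − (1 − 0.73626)(1 − 0.74490) = 0.93272
Series (D and E): 0.75140 × 0.97070 = 0.72938
Parallel ([0.72938] and F): 1 − (1 − 0.72938)(1 − 0.86840) = 0.96439
Series ([0.93272] and [0.96439]): 0.93272 × 0.96439 = 0.900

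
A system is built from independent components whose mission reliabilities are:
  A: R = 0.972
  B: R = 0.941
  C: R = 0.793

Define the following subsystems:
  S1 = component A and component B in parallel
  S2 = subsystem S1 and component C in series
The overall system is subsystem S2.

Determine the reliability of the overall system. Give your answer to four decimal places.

Parallel (A and B): 1 − (1 − 0.972000)(1 − 0.941000) = 0.998348
Series ([0.998348] and C): 0.998348 × 0.793000 = 0.7917

0.7917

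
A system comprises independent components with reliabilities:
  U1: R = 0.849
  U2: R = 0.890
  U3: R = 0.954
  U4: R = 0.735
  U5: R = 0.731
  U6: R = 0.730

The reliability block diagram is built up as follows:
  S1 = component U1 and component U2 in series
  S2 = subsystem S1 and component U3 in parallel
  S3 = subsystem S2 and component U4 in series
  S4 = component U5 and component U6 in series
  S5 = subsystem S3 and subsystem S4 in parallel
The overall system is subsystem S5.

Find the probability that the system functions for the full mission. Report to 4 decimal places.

0.8726

Series (U1 and U2): 0.849000 × 0.890000 = 0.755610
Parallel ([0.755610] and U3): 1 − (1 − 0.755610)(1 − 0.954000) = 0.988758
Series ([0.988758] and U4): 0.988758 × 0.735000 = 0.726737
Series (U5 and U6): 0.731000 × 0.730000 = 0.533630
Parallel ([0.726737] and [0.533630]): 1 − (1 − 0.726737)(1 − 0.533630) = 0.8726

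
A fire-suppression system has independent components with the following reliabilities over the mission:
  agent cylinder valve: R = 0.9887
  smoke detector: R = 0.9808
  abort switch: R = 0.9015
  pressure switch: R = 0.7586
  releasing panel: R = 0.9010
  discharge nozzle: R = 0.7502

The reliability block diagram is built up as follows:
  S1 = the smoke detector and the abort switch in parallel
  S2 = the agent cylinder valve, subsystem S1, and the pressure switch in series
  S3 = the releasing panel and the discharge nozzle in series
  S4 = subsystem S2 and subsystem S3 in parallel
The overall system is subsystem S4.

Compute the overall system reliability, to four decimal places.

Parallel (smoke detector and abort switch): 1 − (1 − 0.980800)(1 − 0.901500) = 0.998109
Series (agent cylinder valve, [0.998109], and pressure switch): 0.988700 × 0.998109 × 0.758600 = 0.748610
Series (releasing panel and discharge nozzle): 0.901000 × 0.750200 = 0.675930
Parallel ([0.748610] and [0.675930]): 1 − (1 − 0.748610)(1 − 0.675930) = 0.9185

0.9185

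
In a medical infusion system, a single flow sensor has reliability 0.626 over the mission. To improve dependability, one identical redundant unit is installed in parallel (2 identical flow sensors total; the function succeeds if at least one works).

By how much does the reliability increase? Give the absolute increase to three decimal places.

0.234

R_before = 0.626
R_after = 1 − (1 − 0.626)^2 = 0.860
ΔR = 0.860 − 0.626 = 0.234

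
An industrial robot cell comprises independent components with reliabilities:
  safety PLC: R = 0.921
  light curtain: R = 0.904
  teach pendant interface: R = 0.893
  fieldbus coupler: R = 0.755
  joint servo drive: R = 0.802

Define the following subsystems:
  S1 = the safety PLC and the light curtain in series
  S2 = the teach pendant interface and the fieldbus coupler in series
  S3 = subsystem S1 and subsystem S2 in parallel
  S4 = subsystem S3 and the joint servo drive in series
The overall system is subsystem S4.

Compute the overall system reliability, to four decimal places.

Series (safety PLC and light curtain): 0.921000 × 0.904000 = 0.832584
Series (teach pendant interface and fieldbus coupler): 0.893000 × 0.755000 = 0.674215
Parallel ([0.832584] and [0.674215]): 1 − (1 − 0.832584)(1 − 0.674215) = 0.945458
Series ([0.945458] and joint servo drive): 0.945458 × 0.802000 = 0.7583

0.7583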